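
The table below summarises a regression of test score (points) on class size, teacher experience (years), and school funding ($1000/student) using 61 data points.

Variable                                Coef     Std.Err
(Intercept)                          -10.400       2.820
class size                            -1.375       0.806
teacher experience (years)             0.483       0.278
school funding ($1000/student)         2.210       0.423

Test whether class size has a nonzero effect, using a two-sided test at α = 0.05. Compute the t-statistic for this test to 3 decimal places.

Read off: b = -1.375, SE = 0.806 for class size.
H₀: β₁ = 0 vs H₁: β₁ ≠ 0.
t = -1.375 / 0.806 = -1.706.
df = n − k − 1 = 61 − 3 − 1 = 57.
Two-sided p ≈ 0.0935, which is ≥ 0.05, so fail to reject H₀.
The data do not give significant evidence of an association between class size and test score, after adjusting for the other predictors.

t = -1.706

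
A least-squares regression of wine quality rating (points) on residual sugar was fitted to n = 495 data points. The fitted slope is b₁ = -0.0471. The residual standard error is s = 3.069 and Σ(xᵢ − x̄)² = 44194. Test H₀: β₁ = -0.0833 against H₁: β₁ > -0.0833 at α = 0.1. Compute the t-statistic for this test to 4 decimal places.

t = 2.4797

SE(b₁) = s/√Sₓₓ = 3.069/√44194 = 0.0145987.
t = (-0.0471 − (-0.0833)) / 0.0145987 = 2.4797.
df = n − 2 = 493.
One-sided p ≈ 0.0067, which is < 0.1, so reject H₀.
There is evidence that the true slope on residual sugar exceeds -0.0833 points per unit.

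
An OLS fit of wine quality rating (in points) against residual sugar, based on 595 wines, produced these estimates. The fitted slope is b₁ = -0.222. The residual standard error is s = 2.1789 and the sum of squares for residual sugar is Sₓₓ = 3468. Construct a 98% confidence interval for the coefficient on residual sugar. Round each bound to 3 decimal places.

(-0.308, -0.136)

SE(b₁) = s/√Sₓₓ = 2.1789/√3468 = 0.0369997.
df = n − 2 = 593.
t* = t_{0.01, 593} = 2.332653.
Margin = t* × SE = 2.332653 × 0.0369997 = 0.08631.
CI: -0.222 ± 0.08631 → (-0.308, -0.136).
With 98% confidence, each one-unit increase in residual sugar is associated with a change of between -0.308 and -0.136 points in wine quality rating.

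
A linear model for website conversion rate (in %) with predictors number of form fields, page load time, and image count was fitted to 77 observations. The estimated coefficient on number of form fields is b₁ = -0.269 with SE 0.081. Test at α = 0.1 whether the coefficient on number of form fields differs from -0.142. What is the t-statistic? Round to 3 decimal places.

t = -1.568

H₀: β₁ = -0.142 vs H₁: β₁ ≠ -0.142.
t = (b₁ − β₁⁰)/SE = (-0.269 − (-0.142)) / 0.081 = -1.568.
df = n − k − 1 = 77 − 3 − 1 = 73.
Two-sided p ≈ 0.1212, which is ≥ 0.1, so fail to reject H₀.
The data are consistent with a true slope of -0.142 % per unit of number of form fields, holding the other predictors fixed.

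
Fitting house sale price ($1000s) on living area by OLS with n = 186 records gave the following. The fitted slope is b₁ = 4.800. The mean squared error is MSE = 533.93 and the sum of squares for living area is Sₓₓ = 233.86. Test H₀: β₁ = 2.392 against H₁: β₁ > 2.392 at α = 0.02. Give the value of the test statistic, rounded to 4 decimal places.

SE(b₁) = √(MSE/Sₓₓ) = √(533.93/233.86) = 1.511.
t = (4.800 − 2.392) / 1.511 = 1.5936.
df = n − 2 = 184.
One-sided p ≈ 0.0564, which is ≥ 0.02, so fail to reject H₀.
The data do not give significant evidence that the true slope on living area exceeds 2.392 $1000s per unit.

t = 1.5936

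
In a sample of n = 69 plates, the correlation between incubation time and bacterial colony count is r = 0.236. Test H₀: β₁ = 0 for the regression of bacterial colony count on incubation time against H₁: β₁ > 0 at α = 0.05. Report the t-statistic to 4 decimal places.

t = 1.9879

t = r·√(n − 2)/√(1 − r²) = 0.236·√67/√0.944304 = 1.9879.
df = n − 2 = 67.
One-sided p ≈ 0.0255, which is < 0.05, so reject H₀.
There is evidence of a linear association between incubation time and bacterial colony count.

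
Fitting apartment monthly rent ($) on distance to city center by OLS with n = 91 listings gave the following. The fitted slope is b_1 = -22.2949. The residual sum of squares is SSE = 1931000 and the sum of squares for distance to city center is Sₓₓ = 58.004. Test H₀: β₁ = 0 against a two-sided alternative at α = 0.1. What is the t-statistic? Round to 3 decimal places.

MSE = SSE/(n − 2) = 1931000/89 = 21696.6.
SE(b_1) = √(MSE/Sₓₓ) = √(21696.6/58.004) = 19.3405.
t = -22.2949 / 19.3405 = -1.153.
df = n − 2 = 89.
Two-sided p ≈ 0.2521, which is ≥ 0.1, so fail to reject H₀.
The data do not give significant evidence of an association between distance to city center and apartment monthly rent.

t = -1.153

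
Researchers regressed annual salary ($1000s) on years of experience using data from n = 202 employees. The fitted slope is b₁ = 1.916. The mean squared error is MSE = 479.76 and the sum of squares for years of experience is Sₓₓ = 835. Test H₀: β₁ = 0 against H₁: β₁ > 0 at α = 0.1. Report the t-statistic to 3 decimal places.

t = 2.528

SE(b₁) = √(MSE/Sₓₓ) = √(479.76/835) = 0.757999.
t = 1.916 / 0.757999 = 2.528.
df = n − 2 = 200.
One-sided p ≈ 0.0061, which is < 0.1, so reject H₀.
There is evidence that the true slope on years of experience is positive.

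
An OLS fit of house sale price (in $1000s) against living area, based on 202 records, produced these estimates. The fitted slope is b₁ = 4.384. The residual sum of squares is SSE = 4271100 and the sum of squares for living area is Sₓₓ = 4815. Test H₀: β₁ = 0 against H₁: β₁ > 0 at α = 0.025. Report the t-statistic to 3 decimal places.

t = 2.082

MSE = SSE/(n − 2) = 4271100/200 = 21355.5.
SE(b₁) = √(MSE/Sₓₓ) = √(21355.5/4815) = 2.10599.
t = 4.384 / 2.10599 = 2.082.
df = n − 2 = 200.
One-sided p ≈ 0.0193, which is < 0.025, so reject H₀.
There is evidence that the true slope on living area is positive.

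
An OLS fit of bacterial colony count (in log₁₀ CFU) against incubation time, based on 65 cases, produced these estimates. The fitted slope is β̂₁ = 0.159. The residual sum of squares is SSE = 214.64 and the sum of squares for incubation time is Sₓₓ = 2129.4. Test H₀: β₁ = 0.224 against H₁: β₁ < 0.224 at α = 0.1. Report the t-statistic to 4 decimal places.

t = -1.6250

MSE = SSE/(n − 2) = 214.64/63 = 3.40698.
SE(β̂₁) = √(MSE/Sₓₓ) = √(3.40698/2129.4) = 0.0399997.
t = (0.159 − 0.224) / 0.0399997 = -1.6250.
df = n − 2 = 63.
One-sided p ≈ 0.0546, which is < 0.1, so reject H₀.
There is evidence that the true slope on incubation time is below 0.224 log₁₀ CFU per unit.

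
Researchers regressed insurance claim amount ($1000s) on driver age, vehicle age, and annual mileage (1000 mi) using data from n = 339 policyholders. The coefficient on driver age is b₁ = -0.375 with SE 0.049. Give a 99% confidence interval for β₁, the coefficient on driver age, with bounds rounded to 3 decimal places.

(-0.502, -0.248)

df = n − k − 1 = 339 − 3 − 1 = 335.
t* = t_{0.005, 335} = 2.590585.
Margin = t* × SE = 2.590585 × 0.049 = 0.12694.
CI: -0.375 ± 0.12694 → (-0.502, -0.248).
With 99% confidence, each one-unit increase in driver age is associated with a change of between -0.502 and -0.248 $1000s in insurance claim amount, holding the other predictors fixed.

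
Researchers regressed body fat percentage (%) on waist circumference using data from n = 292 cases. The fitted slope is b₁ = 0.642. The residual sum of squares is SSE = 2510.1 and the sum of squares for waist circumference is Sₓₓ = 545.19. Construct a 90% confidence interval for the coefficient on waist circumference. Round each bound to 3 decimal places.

(0.434, 0.850)

MSE = SSE/(n − 2) = 2510.1/290 = 8.65552.
SE(b₁) = √(MSE/Sₓₓ) = √(8.65552/545.19) = 0.126001.
df = n − 2 = 290.
t* = t_{0.05, 290} = 1.650125.
Margin = t* × SE = 1.650125 × 0.126001 = 0.20792.
CI: 0.642 ± 0.20792 → (0.434, 0.850).
With 90% confidence, each one-unit increase in waist circumference is associated with a change of between 0.434 and 0.850 % in body fat percentage.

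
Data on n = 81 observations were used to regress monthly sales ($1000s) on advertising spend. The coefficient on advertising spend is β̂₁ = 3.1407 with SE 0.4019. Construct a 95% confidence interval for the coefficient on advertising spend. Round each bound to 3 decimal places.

(2.341, 3.941)

df = n − 2 = 81 − 2 = 79.
t* = t_{0.025, 79} = 1.99045.
Margin = t* × SE = 1.99045 × 0.4019 = 0.79996.
CI: 3.1407 ± 0.79996 → (2.341, 3.941).
With 95% confidence, each one-unit increase in advertising spend is associated with a change of between 2.341 and 3.941 $1000s in monthly sales.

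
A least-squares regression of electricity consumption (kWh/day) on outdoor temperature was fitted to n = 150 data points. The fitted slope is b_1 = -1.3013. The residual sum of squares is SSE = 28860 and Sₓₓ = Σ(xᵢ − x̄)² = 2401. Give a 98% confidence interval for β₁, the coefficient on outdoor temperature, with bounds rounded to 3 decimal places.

MSE = SSE/(n − 2) = 28860/148 = 195.
SE(b_1) = √(MSE/Sₓₓ) = √(195/2401) = 0.284984.
df = n − 2 = 148.
t* = t_{0.01, 148} = 2.351808.
Margin = t* × SE = 2.351808 × 0.284984 = 0.67023.
CI: -1.3013 ± 0.67023 → (-1.972, -0.631).
With 98% confidence, each one-unit increase in outdoor temperature is associated with a change of between -1.972 and -0.631 kWh/day in electricity consumption.

(-1.972, -0.631)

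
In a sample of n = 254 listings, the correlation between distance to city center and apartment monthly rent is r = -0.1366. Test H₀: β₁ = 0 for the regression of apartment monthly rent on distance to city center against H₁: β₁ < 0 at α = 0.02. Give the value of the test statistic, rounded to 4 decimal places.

t = r·√(n − 2)/√(1 − r²) = -0.1366·√252/√0.98134 = -2.1890.
df = n − 2 = 252.
One-sided p ≈ 0.0148, which is < 0.02, so reject H₀.
There is evidence of a linear association between distance to city center and apartment monthly rent.

t = -2.1890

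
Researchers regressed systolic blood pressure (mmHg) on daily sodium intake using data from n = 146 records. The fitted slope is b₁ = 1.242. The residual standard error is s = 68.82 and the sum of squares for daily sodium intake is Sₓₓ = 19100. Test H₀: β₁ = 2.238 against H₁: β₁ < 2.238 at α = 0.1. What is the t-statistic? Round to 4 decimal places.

SE(b₁) = s/√Sₓₓ = 68.82/√19100 = 0.497964.
t = (1.242 − 2.238) / 0.497964 = -2.0001.
df = n − 2 = 144.
One-sided p ≈ 0.0237, which is < 0.1, so reject H₀.
There is evidence that the true slope on daily sodium intake is below 2.238 mmHg per unit.

t = -2.0001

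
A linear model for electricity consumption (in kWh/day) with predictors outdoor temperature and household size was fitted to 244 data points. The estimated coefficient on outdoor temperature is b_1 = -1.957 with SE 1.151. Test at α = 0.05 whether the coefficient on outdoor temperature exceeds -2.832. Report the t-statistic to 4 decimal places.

t = 0.7602

H₀: β₁ = -2.832 vs H₁: β₁ > -2.832.
t = (b_1 − β₁⁰)/SE = (-1.957 − (-2.832)) / 1.151 = 0.7602.
df = n − k − 1 = 244 − 2 − 1 = 241.
One-sided p ≈ 0.2239, which is ≥ 0.05, so fail to reject H₀.
The data do not give significant evidence that the true slope on outdoor temperature exceeds -2.832 kWh/day per unit, holding the other predictors fixed.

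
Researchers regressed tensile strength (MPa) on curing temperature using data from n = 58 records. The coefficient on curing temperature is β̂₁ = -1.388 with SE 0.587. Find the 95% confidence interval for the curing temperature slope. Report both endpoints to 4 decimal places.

(-2.5639, -0.2121)

df = n − 2 = 58 − 2 = 56.
t* = t_{0.025, 56} = 2.003241.
Margin = t* × SE = 2.003241 × 0.587 = 1.175902.
CI: -1.388 ± 1.175902 → (-2.5639, -0.2121).
With 95% confidence, each one-unit increase in curing temperature is associated with a change of between -2.5639 and -0.2121 MPa in tensile strength.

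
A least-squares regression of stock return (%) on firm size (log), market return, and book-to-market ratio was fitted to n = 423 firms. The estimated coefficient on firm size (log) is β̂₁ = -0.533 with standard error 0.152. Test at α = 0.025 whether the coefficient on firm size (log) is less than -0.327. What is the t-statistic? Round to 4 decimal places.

H₀: β₁ = -0.327 vs H₁: β₁ < -0.327.
t = (β̂₁ − β₁⁰)/SE = (-0.533 − (-0.327)) / 0.152 = -1.3553.
df = n − k − 1 = 423 − 3 − 1 = 419.
One-sided p ≈ 0.0880, which is ≥ 0.025, so fail to reject H₀.
The data do not give significant evidence that the true slope on firm size (log) is below -0.327 % per unit, holding the other predictors fixed.

t = -1.3553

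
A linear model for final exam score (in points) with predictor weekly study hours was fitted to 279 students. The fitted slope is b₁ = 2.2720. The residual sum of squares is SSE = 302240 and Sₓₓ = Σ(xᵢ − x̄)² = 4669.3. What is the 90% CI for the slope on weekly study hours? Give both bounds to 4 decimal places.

(1.4742, 3.0698)

MSE = SSE/(n − 2) = 302240/277 = 1091.12.
SE(b₁) = √(MSE/Sₓₓ) = √(1091.12/4669.3) = 0.483404.
df = n − 2 = 277.
t* = t_{0.05, 277} = 1.650373.
Margin = t* × SE = 1.650373 × 0.483404 = 0.797797.
CI: 2.2720 ± 0.797797 → (1.4742, 3.0698).
With 90% confidence, each one-unit increase in weekly study hours is associated with a change of between 1.4742 and 3.0698 points in final exam score.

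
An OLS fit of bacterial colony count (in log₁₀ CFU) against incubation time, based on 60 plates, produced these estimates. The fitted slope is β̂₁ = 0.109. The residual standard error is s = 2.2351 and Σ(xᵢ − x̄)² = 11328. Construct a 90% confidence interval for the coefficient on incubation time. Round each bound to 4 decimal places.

SE(β̂₁) = s/√Sₓₓ = 2.2351/√11328 = 0.0210001.
df = n − 2 = 58.
t* = t_{0.05, 58} = 1.671553.
Margin = t* × SE = 1.671553 × 0.0210001 = 0.035103.
CI: 0.109 ± 0.035103 → (0.0739, 0.1441).
With 90% confidence, each one-unit increase in incubation time is associated with a change of between 0.0739 and 0.1441 log₁₀ CFU in bacterial colony count.

(0.0739, 0.1441)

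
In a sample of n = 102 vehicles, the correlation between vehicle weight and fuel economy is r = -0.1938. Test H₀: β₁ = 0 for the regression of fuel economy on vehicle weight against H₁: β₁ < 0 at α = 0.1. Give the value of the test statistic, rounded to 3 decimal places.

t = r·√(n − 2)/√(1 − r²) = -0.1938·√100/√0.962442 = -1.975.
df = n − 2 = 100.
One-sided p ≈ 0.0255, which is < 0.1, so reject H₀.
There is evidence of a linear association between vehicle weight and fuel economy.

t = -1.975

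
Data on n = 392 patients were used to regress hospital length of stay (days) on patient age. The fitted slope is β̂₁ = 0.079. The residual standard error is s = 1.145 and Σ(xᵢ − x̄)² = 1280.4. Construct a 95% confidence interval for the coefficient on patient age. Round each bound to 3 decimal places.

(0.016, 0.142)

SE(β̂₁) = s/√Sₓₓ = 1.145/√1280.4 = 0.0319987.
df = n − 2 = 390.
t* = t_{0.025, 390} = 1.966065.
Margin = t* × SE = 1.966065 × 0.0319987 = 0.06291.
CI: 0.079 ± 0.06291 → (0.016, 0.142).
With 95% confidence, each one-unit increase in patient age is associated with a change of between 0.016 and 0.142 days in hospital length of stay.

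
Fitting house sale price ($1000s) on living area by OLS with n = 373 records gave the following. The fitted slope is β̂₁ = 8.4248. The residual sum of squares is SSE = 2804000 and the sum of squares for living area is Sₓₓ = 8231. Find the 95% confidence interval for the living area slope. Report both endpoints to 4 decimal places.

(6.5405, 10.3091)

MSE = SSE/(n − 2) = 2804000/371 = 7557.95.
SE(β̂₁) = √(MSE/Sₓₓ) = √(7557.95/8231) = 0.958243.
df = n − 2 = 371.
t* = t_{0.025, 371} = 1.966379.
Margin = t* × SE = 1.966379 × 0.958243 = 1.884269.
CI: 8.4248 ± 1.884269 → (6.5405, 10.3091).
With 95% confidence, each one-unit increase in living area is associated with a change of between 6.5405 and 10.3091 $1000s in house sale price.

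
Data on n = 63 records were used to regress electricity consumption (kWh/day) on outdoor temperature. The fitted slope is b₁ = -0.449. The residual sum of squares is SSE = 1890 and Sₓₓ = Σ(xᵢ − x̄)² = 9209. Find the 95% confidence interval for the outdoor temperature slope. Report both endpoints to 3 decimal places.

(-0.565, -0.333)

MSE = SSE/(n − 2) = 1890/61 = 30.9836.
SE(b₁) = √(MSE/Sₓₓ) = √(30.9836/9209) = 0.0580042.
df = n − 2 = 61.
t* = t_{0.025, 61} = 1.999624.
Margin = t* × SE = 1.999624 × 0.0580042 = 0.11599.
CI: -0.449 ± 0.11599 → (-0.565, -0.333).
With 95% confidence, each one-unit increase in outdoor temperature is associated with a change of between -0.565 and -0.333 kWh/day in electricity consumption.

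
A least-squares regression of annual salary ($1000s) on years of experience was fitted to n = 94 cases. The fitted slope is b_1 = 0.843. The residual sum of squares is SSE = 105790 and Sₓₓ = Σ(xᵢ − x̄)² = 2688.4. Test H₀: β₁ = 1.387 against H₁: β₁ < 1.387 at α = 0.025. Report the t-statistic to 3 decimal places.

t = -0.832

MSE = SSE/(n − 2) = 105790/92 = 1149.89.
SE(b_1) = √(MSE/Sₓₓ) = √(1149.89/2688.4) = 0.654006.
t = (0.843 − 1.387) / 0.654006 = -0.832.
df = n − 2 = 92.
One-sided p ≈ 0.2038, which is ≥ 0.025, so fail to reject H₀.
The data do not give significant evidence that the true slope on years of experience is below 1.387 $1000s per unit.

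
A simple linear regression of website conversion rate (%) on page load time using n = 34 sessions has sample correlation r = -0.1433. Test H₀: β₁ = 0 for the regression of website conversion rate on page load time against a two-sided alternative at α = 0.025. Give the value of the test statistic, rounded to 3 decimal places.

t = -0.819

t = r·√(n − 2)/√(1 − r²) = -0.1433·√32/√0.979465 = -0.819.
df = n − 2 = 32.
Two-sided p ≈ 0.4188, which is ≥ 0.025, so fail to reject H₀.
The data do not give significant evidence of a linear association between page load time and website conversion rate.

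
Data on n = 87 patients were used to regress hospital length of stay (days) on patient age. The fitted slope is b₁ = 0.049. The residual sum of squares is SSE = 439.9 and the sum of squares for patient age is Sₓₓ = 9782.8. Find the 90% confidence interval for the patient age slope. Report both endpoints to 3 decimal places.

(0.011, 0.087)

MSE = SSE/(n − 2) = 439.9/85 = 5.17529.
SE(b₁) = √(MSE/Sₓₓ) = √(5.17529/9782.8) = 0.0230004.
df = n − 2 = 85.
t* = t_{0.05, 85} = 1.662978.
Margin = t* × SE = 1.662978 × 0.0230004 = 0.03825.
CI: 0.049 ± 0.03825 → (0.011, 0.087).
With 90% confidence, each one-unit increase in patient age is associated with a change of between 0.011 and 0.087 days in hospital length of stay.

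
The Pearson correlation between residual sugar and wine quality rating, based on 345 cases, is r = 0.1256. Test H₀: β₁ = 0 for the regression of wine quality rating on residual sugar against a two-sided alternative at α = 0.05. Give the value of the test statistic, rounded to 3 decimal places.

t = 2.345

t = r·√(n − 2)/√(1 − r²) = 0.1256·√343/√0.984225 = 2.345.
df = n − 2 = 343.
Two-sided p ≈ 0.0196, which is < 0.05, so reject H₀.
There is evidence of a linear association between residual sugar and wine quality rating.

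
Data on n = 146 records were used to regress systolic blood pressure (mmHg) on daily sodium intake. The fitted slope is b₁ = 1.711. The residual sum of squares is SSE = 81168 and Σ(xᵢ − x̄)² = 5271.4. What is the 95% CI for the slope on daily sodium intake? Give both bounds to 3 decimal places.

(1.065, 2.357)

MSE = SSE/(n − 2) = 81168/144 = 563.667.
SE(b₁) = √(MSE/Sₓₓ) = √(563.667/5271.4) = 0.327.
df = n − 2 = 144.
t* = t_{0.025, 144} = 1.976575.
Margin = t* × SE = 1.976575 × 0.327 = 0.64634.
CI: 1.711 ± 0.64634 → (1.065, 2.357).
With 95% confidence, each one-unit increase in daily sodium intake is associated with a change of between 1.065 and 2.357 mmHg in systolic blood pressure.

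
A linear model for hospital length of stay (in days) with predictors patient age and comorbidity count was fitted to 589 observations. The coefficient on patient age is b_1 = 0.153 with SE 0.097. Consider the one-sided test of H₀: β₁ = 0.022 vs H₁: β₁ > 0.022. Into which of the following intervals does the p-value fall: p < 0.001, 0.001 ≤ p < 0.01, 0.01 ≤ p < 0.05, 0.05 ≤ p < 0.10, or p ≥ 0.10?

0.05 ≤ p < 0.10

t = (0.153 − 0.022) / 0.097 = 1.351.
df = n − k − 1 = 589 − 2 − 1 = 586.
One-sided p = P(T_{586} > t) ≈ 0.0887.
So 0.05 ≤ p < 0.10.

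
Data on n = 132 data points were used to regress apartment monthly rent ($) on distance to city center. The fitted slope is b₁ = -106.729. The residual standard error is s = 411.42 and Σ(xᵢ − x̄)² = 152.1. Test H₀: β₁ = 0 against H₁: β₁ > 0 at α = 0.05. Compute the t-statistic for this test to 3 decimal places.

SE(b₁) = s/√Sₓₓ = 411.42/√152.1 = 33.3596.
t = -106.729 / 33.3596 = -3.199.
df = n − 2 = 130.
One-sided p ≈ 0.9991, which is ≥ 0.05, so fail to reject H₀.
The data do not give significant evidence that the true slope on distance to city center is positive.

t = -3.199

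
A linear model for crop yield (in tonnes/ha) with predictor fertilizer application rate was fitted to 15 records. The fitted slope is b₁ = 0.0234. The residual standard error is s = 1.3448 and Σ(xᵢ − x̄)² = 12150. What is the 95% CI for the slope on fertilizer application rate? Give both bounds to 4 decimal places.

(-0.0030, 0.0498)

SE(b₁) = s/√Sₓₓ = 1.3448/√12150 = 0.0122003.
df = n − 2 = 13.
t* = t_{0.025, 13} = 2.160369.
Margin = t* × SE = 2.160369 × 0.0122003 = 0.026357.
CI: 0.0234 ± 0.026357 → (-0.0030, 0.0498).
With 95% confidence, each one-unit increase in fertilizer application rate is associated with a change of between -0.0030 and 0.0498 tonnes/ha in crop yield.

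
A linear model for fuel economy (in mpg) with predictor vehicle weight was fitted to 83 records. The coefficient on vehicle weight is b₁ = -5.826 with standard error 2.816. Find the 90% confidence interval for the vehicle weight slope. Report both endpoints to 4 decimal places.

(-10.5115, -1.1405)

df = n − 2 = 83 − 2 = 81.
t* = t_{0.05, 81} = 1.663884.
Margin = t* × SE = 1.663884 × 2.816 = 4.685497.
CI: -5.826 ± 4.685497 → (-10.5115, -1.1405).
With 90% confidence, each one-unit increase in vehicle weight is associated with a change of between -10.5115 and -1.1405 mpg in fuel economy.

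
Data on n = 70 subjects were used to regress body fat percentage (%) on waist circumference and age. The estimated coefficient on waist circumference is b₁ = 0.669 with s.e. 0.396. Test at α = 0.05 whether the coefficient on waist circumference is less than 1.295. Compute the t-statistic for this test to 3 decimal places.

H₀: β₁ = 1.295 vs H₁: β₁ < 1.295.
t = (b₁ − β₁⁰)/SE = (0.669 − 1.295) / 0.396 = -1.581.
df = n − k − 1 = 70 − 2 − 1 = 67.
One-sided p ≈ 0.0593, which is ≥ 0.05, so fail to reject H₀.
The data do not give significant evidence that the true slope on waist circumference is below 1.295 % per unit, holding the other predictors fixed.

t = -1.581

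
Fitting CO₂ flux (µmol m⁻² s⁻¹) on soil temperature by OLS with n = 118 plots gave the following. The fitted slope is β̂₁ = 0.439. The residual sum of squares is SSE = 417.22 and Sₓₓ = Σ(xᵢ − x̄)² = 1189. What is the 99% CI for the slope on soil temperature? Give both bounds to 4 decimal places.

(0.2950, 0.5830)

MSE = SSE/(n − 2) = 417.22/116 = 3.59672.
SE(β̂₁) = √(MSE/Sₓₓ) = √(3.59672/1189) = 0.055.
df = n − 2 = 116.
t* = t_{0.005, 116} = 2.618878.
Margin = t* × SE = 2.618878 × 0.055 = 0.144038.
CI: 0.439 ± 0.144038 → (0.2950, 0.5830).
With 99% confidence, each one-unit increase in soil temperature is associated with a change of between 0.2950 and 0.5830 µmol m⁻² s⁻¹ in CO₂ flux.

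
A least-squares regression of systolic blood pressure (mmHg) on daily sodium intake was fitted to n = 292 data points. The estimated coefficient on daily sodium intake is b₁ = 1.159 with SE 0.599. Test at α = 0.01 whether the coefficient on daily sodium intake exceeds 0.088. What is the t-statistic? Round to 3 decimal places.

H₀: β₁ = 0.088 vs H₁: β₁ > 0.088.
t = (b₁ − β₁⁰)/SE = (1.159 − 0.088) / 0.599 = 1.788.
df = n − 2 = 292 − 2 = 290.
One-sided p ≈ 0.0374, which is ≥ 0.01, so fail to reject H₀.
The data do not give significant evidence that the true slope on daily sodium intake exceeds 0.088 mmHg per unit.

t = 1.788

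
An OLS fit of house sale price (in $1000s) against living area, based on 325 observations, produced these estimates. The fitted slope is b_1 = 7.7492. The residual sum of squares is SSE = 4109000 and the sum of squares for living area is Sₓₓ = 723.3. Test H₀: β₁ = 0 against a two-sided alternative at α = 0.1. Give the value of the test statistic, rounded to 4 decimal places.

t = 1.8478

MSE = SSE/(n − 2) = 4109000/323 = 12721.4.
SE(b_1) = √(MSE/Sₓₓ) = √(12721.4/723.3) = 4.1938.
t = 7.7492 / 4.1938 = 1.8478.
df = n − 2 = 323.
Two-sided p ≈ 0.0655, which is < 0.1, so reject H₀.
There is evidence that living area is associated with house sale price.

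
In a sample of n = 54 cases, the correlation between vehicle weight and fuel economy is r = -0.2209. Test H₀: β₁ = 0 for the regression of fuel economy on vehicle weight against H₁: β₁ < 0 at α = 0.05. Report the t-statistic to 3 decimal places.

t = -1.633

t = r·√(n − 2)/√(1 − r²) = -0.2209·√52/√0.951203 = -1.633.
df = n − 2 = 52.
One-sided p ≈ 0.0542, which is ≥ 0.05, so fail to reject H₀.
The data do not give significant evidence of a linear association between vehicle weight and fuel economy.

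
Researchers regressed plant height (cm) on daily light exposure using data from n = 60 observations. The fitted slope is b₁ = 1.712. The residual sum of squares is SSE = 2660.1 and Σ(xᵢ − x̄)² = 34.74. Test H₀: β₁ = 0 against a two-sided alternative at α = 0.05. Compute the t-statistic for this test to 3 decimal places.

MSE = SSE/(n − 2) = 2660.1/58 = 45.8638.
SE(b₁) = √(MSE/Sₓₓ) = √(45.8638/34.74) = 1.149.
t = 1.712 / 1.149 = 1.490.
df = n − 2 = 58.
Two-sided p ≈ 0.1416, which is ≥ 0.05, so fail to reject H₀.
The data do not give significant evidence of an association between daily light exposure and plant height.

t = 1.490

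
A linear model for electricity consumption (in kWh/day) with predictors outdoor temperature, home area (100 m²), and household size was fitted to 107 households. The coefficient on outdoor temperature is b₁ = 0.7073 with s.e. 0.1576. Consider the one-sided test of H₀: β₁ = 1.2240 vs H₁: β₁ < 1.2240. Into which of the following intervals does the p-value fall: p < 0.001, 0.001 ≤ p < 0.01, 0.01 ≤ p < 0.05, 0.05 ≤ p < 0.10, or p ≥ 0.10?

p < 0.001

t = (0.7073 − 1.2240) / 0.1576 = -3.279.
df = n − k − 1 = 107 − 3 − 1 = 103.
One-sided p = P(T_{103} < t) ≈ 0.0007.
So p < 0.001.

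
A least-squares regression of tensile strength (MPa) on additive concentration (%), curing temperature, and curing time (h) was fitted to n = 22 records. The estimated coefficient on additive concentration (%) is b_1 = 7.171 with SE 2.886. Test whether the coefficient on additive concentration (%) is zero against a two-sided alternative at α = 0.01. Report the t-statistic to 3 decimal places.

H₀: β₁ = 0 vs H₁: β₁ ≠ 0.
t = (b_1 − β₁⁰)/SE = 7.171 / 2.886 = 2.485.
df = n − k − 1 = 22 − 3 − 1 = 18.
Two-sided p ≈ 0.0230, which is ≥ 0.01, so fail to reject H₀.
The data do not give significant evidence of an association between additive concentration (%) and tensile strength, after adjusting for the other predictors.

t = 2.485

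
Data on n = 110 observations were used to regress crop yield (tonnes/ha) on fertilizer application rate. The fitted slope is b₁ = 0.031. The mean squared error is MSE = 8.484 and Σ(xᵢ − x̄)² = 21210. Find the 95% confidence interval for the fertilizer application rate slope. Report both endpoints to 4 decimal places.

SE(b₁) = √(MSE/Sₓₓ) = √(8.484/21210) = 0.02.
df = n − 2 = 108.
t* = t_{0.025, 108} = 1.982173.
Margin = t* × SE = 1.982173 × 0.02 = 0.039643.
CI: 0.031 ± 0.039643 → (-0.0086, 0.0706).
With 95% confidence, each one-unit increase in fertilizer application rate is associated with a change of between -0.0086 and 0.0706 tonnes/ha in crop yield.

(-0.0086, 0.0706)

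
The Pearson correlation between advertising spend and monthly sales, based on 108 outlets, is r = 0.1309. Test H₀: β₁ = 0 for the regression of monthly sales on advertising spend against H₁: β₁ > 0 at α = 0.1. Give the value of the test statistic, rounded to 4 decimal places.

t = r·√(n − 2)/√(1 − r²) = 0.1309·√106/√0.982865 = 1.3594.
df = n − 2 = 106.
One-sided p ≈ 0.0885, which is < 0.1, so reject H₀.
There is evidence of a linear association between advertising spend and monthly sales.

t = 1.3594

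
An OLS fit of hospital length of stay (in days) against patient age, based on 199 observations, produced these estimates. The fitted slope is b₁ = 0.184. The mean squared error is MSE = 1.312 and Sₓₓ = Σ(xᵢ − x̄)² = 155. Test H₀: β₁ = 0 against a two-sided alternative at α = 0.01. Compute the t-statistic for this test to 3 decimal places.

SE(b₁) = √(MSE/Sₓₓ) = √(1.312/155) = 0.0920028.
t = 0.184 / 0.0920028 = 2.000.
df = n − 2 = 197.
Two-sided p ≈ 0.0469, which is ≥ 0.01, so fail to reject H₀.
The data do not give significant evidence of an association between patient age and hospital length of stay.

t = 2.000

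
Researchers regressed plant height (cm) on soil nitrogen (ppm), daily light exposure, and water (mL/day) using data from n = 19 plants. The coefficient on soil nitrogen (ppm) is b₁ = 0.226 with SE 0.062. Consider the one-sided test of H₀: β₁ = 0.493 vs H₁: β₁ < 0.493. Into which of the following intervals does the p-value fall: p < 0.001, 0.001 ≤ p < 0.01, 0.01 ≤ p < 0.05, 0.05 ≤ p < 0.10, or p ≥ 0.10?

p < 0.001

t = (0.226 − 0.493) / 0.062 = -4.306.
df = n − k − 1 = 19 − 3 − 1 = 15.
One-sided p = P(T_{15} < t) ≈ 0.0003.
So p < 0.001.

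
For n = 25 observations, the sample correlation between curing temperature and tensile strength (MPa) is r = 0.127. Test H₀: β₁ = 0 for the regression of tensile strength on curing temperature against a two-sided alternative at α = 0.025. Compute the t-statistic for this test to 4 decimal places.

t = r·√(n − 2)/√(1 − r²) = 0.127·√23/√0.983871 = 0.6140.
df = n − 2 = 23.
Two-sided p ≈ 0.5452, which is ≥ 0.025, so fail to reject H₀.
The data do not give significant evidence of a linear association between curing temperature and tensile strength.

t = 0.6140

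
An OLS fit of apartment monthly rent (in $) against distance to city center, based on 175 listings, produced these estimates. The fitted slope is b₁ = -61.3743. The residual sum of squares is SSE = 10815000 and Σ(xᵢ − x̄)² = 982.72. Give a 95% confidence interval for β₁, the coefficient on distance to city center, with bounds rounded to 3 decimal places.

(-77.117, -45.632)

MSE = SSE/(n − 2) = 10815000/173 = 62514.5.
SE(b₁) = √(MSE/Sₓₓ) = √(62514.5/982.72) = 7.97582.
df = n − 2 = 173.
t* = t_{0.025, 173} = 1.973771.
Margin = t* × SE = 1.973771 × 7.97582 = 15.74244.
CI: -61.3743 ± 15.74244 → (-77.117, -45.632).
With 95% confidence, each one-unit increase in distance to city center is associated with a change of between -77.117 and -45.632 $ in apartment monthly rent.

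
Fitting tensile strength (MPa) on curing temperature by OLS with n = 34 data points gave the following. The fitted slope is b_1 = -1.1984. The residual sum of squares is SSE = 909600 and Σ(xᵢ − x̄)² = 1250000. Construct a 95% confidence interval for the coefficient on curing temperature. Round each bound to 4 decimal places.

(-1.5056, -0.8912)

MSE = SSE/(n − 2) = 909600/32 = 28425.
SE(b_1) = √(MSE/Sₓₓ) = √(28425/1250000) = 0.150798.
df = n − 2 = 32.
t* = t_{0.025, 32} = 2.036933.
Margin = t* × SE = 2.036933 × 0.150798 = 0.307165.
CI: -1.1984 ± 0.307165 → (-1.5056, -0.8912).
With 95% confidence, each one-unit increase in curing temperature is associated with a change of between -1.5056 and -0.8912 MPa in tensile strength.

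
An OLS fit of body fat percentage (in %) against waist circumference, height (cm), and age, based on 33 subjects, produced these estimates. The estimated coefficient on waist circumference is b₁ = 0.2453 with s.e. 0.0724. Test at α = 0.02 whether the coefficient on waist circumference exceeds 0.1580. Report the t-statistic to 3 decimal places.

H₀: β₁ = 0.1580 vs H₁: β₁ > 0.1580.
t = (b₁ − β₁⁰)/SE = (0.2453 − 0.1580) / 0.0724 = 1.206.
df = n − k − 1 = 33 − 3 − 1 = 29.
One-sided p ≈ 0.1188, which is ≥ 0.02, so fail to reject H₀.
The data do not give significant evidence that the true slope on waist circumference exceeds 0.1580 % per unit, holding the other predictors fixed.

t = 1.206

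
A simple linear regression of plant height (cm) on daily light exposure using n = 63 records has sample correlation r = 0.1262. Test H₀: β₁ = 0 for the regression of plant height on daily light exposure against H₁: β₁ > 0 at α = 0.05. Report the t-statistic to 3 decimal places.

t = 0.994

t = r·√(n − 2)/√(1 − r²) = 0.1262·√61/√0.984074 = 0.994.
df = n − 2 = 61.
One-sided p ≈ 0.1622, which is ≥ 0.05, so fail to reject H₀.
The data do not give significant evidence of a linear association between daily light exposure and plant height.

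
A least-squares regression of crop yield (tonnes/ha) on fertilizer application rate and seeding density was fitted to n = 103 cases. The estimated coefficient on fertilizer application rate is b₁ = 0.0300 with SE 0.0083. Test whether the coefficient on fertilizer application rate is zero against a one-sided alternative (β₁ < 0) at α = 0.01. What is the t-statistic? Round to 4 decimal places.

H₀: β₁ = 0 vs H₁: β₁ < 0.
t = (b₁ − β₁⁰)/SE = 0.0300 / 0.0083 = 3.6145.
df = n − k − 1 = 103 − 2 − 1 = 100.
One-sided p ≈ 0.9998, which is ≥ 0.01, so fail to reject H₀.
The data do not give significant evidence that the true slope on fertilizer application rate is negative, holding the other predictors fixed.

t = 3.6145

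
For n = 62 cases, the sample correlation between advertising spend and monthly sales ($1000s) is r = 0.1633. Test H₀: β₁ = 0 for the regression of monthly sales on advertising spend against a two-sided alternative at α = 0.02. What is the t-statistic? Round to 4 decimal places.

t = r·√(n − 2)/√(1 − r²) = 0.1633·√60/√0.973333 = 1.2821.
df = n − 2 = 60.
Two-sided p ≈ 0.2047, which is ≥ 0.02, so fail to reject H₀.
The data do not give significant evidence of a linear association between advertising spend and monthly sales.

t = 1.2821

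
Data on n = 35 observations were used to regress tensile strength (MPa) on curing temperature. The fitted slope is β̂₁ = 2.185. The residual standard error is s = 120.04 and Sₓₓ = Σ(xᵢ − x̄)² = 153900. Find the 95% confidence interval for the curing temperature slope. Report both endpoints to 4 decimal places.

SE(β̂₁) = s/√Sₓₓ = 120.04/√153900 = 0.30599.
df = n − 2 = 33.
t* = t_{0.025, 33} = 2.034515.
Margin = t* × SE = 2.034515 × 0.30599 = 0.622541.
CI: 2.185 ± 0.622541 → (1.5625, 2.8075).
With 95% confidence, each one-unit increase in curing temperature is associated with a change of between 1.5625 and 2.8075 MPa in tensile strength.

(1.5625, 2.8075)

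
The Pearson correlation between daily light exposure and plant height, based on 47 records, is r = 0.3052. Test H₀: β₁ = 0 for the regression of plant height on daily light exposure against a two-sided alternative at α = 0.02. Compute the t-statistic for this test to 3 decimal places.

t = 2.150

t = r·√(n − 2)/√(1 − r²) = 0.3052·√45/√0.906853 = 2.150.
df = n − 2 = 45.
Two-sided p ≈ 0.0370, which is ≥ 0.02, so fail to reject H₀.
The data do not give significant evidence of a linear association between daily light exposure and plant height.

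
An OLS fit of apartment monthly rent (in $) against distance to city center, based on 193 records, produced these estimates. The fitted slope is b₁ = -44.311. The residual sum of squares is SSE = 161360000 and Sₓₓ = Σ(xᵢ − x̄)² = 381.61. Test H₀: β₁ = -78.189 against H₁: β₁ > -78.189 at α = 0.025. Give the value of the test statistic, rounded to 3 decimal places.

MSE = SSE/(n − 2) = 161360000/191 = 844817.
SE(b₁) = √(MSE/Sₓₓ) = √(844817/381.61) = 47.0513.
t = (-44.311 − (-78.189)) / 47.0513 = 0.720.
df = n − 2 = 191.
One-sided p ≈ 0.2362, which is ≥ 0.025, so fail to reject H₀.
The data do not give significant evidence that the true slope on distance to city center exceeds -78.189 $ per unit.

t = 0.720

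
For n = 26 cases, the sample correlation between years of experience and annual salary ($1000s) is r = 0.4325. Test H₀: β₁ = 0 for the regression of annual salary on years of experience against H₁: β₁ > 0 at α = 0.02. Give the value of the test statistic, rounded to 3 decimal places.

t = 2.350

t = r·√(n − 2)/√(1 − r²) = 0.4325·√24/√0.812944 = 2.350.
df = n − 2 = 24.
One-sided p ≈ 0.0137, which is < 0.02, so reject H₀.
There is evidence of a linear association between years of experience and annual salary.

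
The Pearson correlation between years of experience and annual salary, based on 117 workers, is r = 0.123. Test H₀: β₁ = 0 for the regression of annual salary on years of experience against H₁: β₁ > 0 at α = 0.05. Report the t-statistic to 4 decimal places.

t = r·√(n − 2)/√(1 − r²) = 0.123·√115/√0.984871 = 1.3291.
df = n − 2 = 115.
One-sided p ≈ 0.0932, which is ≥ 0.05, so fail to reject H₀.
The data do not give significant evidence of a linear association between years of experience and annual salary.

t = 1.3291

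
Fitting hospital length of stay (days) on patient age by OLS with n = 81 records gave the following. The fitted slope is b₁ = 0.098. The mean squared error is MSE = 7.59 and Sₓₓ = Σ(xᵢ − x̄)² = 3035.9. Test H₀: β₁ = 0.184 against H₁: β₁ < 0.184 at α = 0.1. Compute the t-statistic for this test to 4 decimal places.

t = -1.7200

SE(b₁) = √(MSE/Sₓₓ) = √(7.59/3035.9) = 0.0500008.
t = (0.098 − 0.184) / 0.0500008 = -1.7200.
df = n − 2 = 79.
One-sided p ≈ 0.0447, which is < 0.1, so reject H₀.
There is evidence that the true slope on patient age is below 0.184 days per unit.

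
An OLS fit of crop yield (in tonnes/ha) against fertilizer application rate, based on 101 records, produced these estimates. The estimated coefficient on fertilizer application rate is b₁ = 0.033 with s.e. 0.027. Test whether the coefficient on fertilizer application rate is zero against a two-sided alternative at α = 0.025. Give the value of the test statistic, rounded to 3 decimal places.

t = 1.222

H₀: β₁ = 0 vs H₁: β₁ ≠ 0.
t = (b₁ − β₁⁰)/SE = 0.033 / 0.027 = 1.222.
df = n − 2 = 101 − 2 = 99.
Two-sided p ≈ 0.2245, which is ≥ 0.025, so fail to reject H₀.
The data do not give significant evidence of an association between fertilizer application rate and crop yield.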